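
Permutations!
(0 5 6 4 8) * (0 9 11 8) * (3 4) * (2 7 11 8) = (0 5 6 3 4)(2 7 11)(8 9) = [5, 1, 7, 4, 0, 6, 3, 11, 9, 8, 10, 2]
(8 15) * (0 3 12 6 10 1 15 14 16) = (0 3 12 6 10 1 15 8 14 16) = [3, 15, 2, 12, 4, 5, 10, 7, 14, 9, 1, 11, 6, 13, 16, 8, 0]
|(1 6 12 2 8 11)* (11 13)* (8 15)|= 8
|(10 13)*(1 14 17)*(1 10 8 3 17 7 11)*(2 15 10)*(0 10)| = 8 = |(0 10 13 8 3 17 2 15)(1 14 7 11)|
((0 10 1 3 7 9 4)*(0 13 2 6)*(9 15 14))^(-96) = ((0 10 1 3 7 15 14 9 4 13 2 6))^(-96) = (15)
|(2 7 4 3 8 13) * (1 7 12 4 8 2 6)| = 20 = |(1 7 8 13 6)(2 12 4 3)|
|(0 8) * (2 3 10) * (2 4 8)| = |(0 2 3 10 4 8)| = 6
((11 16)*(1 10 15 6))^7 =(1 6 15 10)(11 16)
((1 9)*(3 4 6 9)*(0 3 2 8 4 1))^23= ((0 3 1 2 8 4 6 9))^23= (0 9 6 4 8 2 1 3)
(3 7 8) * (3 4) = (3 7 8 4) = [0, 1, 2, 7, 3, 5, 6, 8, 4]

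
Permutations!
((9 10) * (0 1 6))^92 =(10)(0 6 1)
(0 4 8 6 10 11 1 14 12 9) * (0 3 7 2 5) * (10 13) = [4, 14, 5, 7, 8, 0, 13, 2, 6, 3, 11, 1, 9, 10, 12] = (0 4 8 6 13 10 11 1 14 12 9 3 7 2 5)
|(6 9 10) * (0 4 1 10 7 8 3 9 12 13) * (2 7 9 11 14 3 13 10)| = 21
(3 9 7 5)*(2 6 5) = (2 6 5 3 9 7) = [0, 1, 6, 9, 4, 3, 5, 2, 8, 7]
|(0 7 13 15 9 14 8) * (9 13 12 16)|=14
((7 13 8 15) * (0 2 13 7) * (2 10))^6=(15)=((0 10 2 13 8 15))^6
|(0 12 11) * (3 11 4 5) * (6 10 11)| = 8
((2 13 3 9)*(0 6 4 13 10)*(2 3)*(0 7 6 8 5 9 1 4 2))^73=((0 8 5 9 3 1 4 13)(2 10 7 6))^73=(0 8 5 9 3 1 4 13)(2 10 7 6)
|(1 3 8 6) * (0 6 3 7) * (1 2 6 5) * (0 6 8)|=|(0 5 1 7 6 2 8 3)|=8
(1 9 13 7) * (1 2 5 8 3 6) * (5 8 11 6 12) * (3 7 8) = [0, 9, 3, 12, 4, 11, 1, 2, 7, 13, 10, 6, 5, 8] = (1 9 13 8 7 2 3 12 5 11 6)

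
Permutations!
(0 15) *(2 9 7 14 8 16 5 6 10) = (0 15)(2 9 7 14 8 16 5 6 10) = [15, 1, 9, 3, 4, 6, 10, 14, 16, 7, 2, 11, 12, 13, 8, 0, 5]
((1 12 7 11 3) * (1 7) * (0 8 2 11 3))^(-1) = (0 11 2 8)(1 12)(3 7)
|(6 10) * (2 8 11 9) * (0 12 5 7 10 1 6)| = 20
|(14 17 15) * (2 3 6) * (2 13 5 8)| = 6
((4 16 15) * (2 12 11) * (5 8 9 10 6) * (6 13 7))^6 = (16)(5 6 7 13 10 9 8)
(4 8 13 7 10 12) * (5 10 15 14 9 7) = (4 8 13 5 10 12)(7 15 14 9) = [0, 1, 2, 3, 8, 10, 6, 15, 13, 7, 12, 11, 4, 5, 9, 14]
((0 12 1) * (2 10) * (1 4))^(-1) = ((0 12 4 1)(2 10))^(-1) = (0 1 4 12)(2 10)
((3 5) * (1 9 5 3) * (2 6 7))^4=((1 9 5)(2 6 7))^4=(1 9 5)(2 6 7)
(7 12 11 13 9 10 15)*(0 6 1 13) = (0 6 1 13 9 10 15 7 12 11) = [6, 13, 2, 3, 4, 5, 1, 12, 8, 10, 15, 0, 11, 9, 14, 7]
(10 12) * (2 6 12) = [0, 1, 6, 3, 4, 5, 12, 7, 8, 9, 2, 11, 10] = (2 6 12 10)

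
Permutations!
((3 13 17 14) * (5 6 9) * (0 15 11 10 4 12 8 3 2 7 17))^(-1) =((0 15 11 10 4 12 8 3 13)(2 7 17 14)(5 6 9))^(-1) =(0 13 3 8 12 4 10 11 15)(2 14 17 7)(5 9 6)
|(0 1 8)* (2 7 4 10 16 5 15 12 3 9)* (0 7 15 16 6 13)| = 40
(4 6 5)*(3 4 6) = (3 4)(5 6) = [0, 1, 2, 4, 3, 6, 5]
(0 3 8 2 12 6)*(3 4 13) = (0 4 13 3 8 2 12 6) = [4, 1, 12, 8, 13, 5, 0, 7, 2, 9, 10, 11, 6, 3]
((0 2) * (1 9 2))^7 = ((0 1 9 2))^7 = (0 2 9 1)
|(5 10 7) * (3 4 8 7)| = 6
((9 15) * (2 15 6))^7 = (2 6 9 15)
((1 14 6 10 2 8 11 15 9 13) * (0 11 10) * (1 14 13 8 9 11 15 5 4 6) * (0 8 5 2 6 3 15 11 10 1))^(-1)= (0 14 13 1 8 6 10 15 3 4 5 9 2 11)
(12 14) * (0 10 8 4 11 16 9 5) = (0 10 8 4 11 16 9 5)(12 14) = [10, 1, 2, 3, 11, 0, 6, 7, 4, 5, 8, 16, 14, 13, 12, 15, 9]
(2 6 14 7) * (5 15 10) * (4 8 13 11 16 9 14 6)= (2 4 8 13 11 16 9 14 7)(5 15 10)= [0, 1, 4, 3, 8, 15, 6, 2, 13, 14, 5, 16, 12, 11, 7, 10, 9]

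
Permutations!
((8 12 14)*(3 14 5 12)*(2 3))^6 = (2 14)(3 8)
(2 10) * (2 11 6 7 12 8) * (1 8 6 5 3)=(1 8 2 10 11 5 3)(6 7 12)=[0, 8, 10, 1, 4, 3, 7, 12, 2, 9, 11, 5, 6]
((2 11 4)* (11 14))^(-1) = ((2 14 11 4))^(-1) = (2 4 11 14)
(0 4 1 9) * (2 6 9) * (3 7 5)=(0 4 1 2 6 9)(3 7 5)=[4, 2, 6, 7, 1, 3, 9, 5, 8, 0]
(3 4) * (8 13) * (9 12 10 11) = (3 4)(8 13)(9 12 10 11) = [0, 1, 2, 4, 3, 5, 6, 7, 13, 12, 11, 9, 10, 8]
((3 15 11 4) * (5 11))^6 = ((3 15 5 11 4))^6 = (3 15 5 11 4)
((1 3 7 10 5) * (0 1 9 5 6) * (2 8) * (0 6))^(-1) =(0 10 7 3 1)(2 8)(5 9)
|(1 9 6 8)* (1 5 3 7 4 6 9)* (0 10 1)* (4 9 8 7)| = 21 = |(0 10 1)(3 4 6 7 9 8 5)|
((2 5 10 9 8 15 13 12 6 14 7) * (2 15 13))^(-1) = (2 15 7 14 6 12 13 8 9 10 5)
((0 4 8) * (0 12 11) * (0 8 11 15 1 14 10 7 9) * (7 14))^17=((0 4 11 8 12 15 1 7 9)(10 14))^17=(0 9 7 1 15 12 8 11 4)(10 14)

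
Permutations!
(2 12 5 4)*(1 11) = (1 11)(2 12 5 4) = [0, 11, 12, 3, 2, 4, 6, 7, 8, 9, 10, 1, 5]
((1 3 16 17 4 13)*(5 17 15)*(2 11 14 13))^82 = ((1 3 16 15 5 17 4 2 11 14 13))^82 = (1 17 13 5 14 15 11 16 2 3 4)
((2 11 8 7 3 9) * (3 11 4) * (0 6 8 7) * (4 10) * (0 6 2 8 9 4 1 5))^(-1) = (0 5 1 10 2)(3 4)(6 8 9)(7 11)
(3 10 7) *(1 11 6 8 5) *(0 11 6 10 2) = (0 11 10 7 3 2)(1 6 8 5) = [11, 6, 0, 2, 4, 1, 8, 3, 5, 9, 7, 10]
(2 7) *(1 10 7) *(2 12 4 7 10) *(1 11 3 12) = (1 2 11 3 12 4 7) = [0, 2, 11, 12, 7, 5, 6, 1, 8, 9, 10, 3, 4]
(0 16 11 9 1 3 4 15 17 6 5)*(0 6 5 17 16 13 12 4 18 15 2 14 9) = (0 13 12 4 2 14 9 1 3 18 15 16 11)(5 6 17) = [13, 3, 14, 18, 2, 6, 17, 7, 8, 1, 10, 0, 4, 12, 9, 16, 11, 5, 15]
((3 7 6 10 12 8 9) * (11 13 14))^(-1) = ((3 7 6 10 12 8 9)(11 13 14))^(-1) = (3 9 8 12 10 6 7)(11 14 13)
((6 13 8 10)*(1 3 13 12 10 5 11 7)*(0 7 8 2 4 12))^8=((0 7 1 3 13 2 4 12 10 6)(5 11 8))^8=(0 10 4 13 1)(2 3 7 6 12)(5 8 11)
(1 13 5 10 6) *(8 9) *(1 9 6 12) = (1 13 5 10 12)(6 9 8) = [0, 13, 2, 3, 4, 10, 9, 7, 6, 8, 12, 11, 1, 5]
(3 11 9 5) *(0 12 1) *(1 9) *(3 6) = [12, 0, 2, 11, 4, 6, 3, 7, 8, 5, 10, 1, 9] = (0 12 9 5 6 3 11 1)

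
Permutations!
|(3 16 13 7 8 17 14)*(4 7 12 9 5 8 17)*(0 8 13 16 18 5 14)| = |(0 8 4 7 17)(3 18 5 13 12 9 14)| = 35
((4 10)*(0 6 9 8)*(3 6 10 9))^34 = (0 8 9 4 10)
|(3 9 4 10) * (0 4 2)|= 6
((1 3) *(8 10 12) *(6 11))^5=((1 3)(6 11)(8 10 12))^5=(1 3)(6 11)(8 12 10)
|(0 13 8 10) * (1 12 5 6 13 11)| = |(0 11 1 12 5 6 13 8 10)| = 9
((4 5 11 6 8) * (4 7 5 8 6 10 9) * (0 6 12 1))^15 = ((0 6 12 1)(4 8 7 5 11 10 9))^15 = (0 1 12 6)(4 8 7 5 11 10 9)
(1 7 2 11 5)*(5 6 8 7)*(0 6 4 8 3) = [6, 5, 11, 0, 8, 1, 3, 2, 7, 9, 10, 4] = (0 6 3)(1 5)(2 11 4 8 7)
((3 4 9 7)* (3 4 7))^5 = (3 7 4 9)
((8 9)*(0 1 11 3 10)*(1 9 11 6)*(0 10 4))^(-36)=(11)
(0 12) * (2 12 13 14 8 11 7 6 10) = (0 13 14 8 11 7 6 10 2 12) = [13, 1, 12, 3, 4, 5, 10, 6, 11, 9, 2, 7, 0, 14, 8]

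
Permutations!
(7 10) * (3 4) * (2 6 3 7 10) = (10)(2 6 3 4 7) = [0, 1, 6, 4, 7, 5, 3, 2, 8, 9, 10]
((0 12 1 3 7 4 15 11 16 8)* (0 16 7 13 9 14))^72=(16)(0 1 13 14 12 3 9)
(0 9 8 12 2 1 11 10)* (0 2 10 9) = (1 11 9 8 12 10 2) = [0, 11, 1, 3, 4, 5, 6, 7, 12, 8, 2, 9, 10]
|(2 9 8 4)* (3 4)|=|(2 9 8 3 4)|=5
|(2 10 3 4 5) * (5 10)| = |(2 5)(3 4 10)| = 6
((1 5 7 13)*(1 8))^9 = (1 8 13 7 5)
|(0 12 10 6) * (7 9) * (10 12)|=6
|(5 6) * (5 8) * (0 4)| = 6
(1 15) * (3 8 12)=[0, 15, 2, 8, 4, 5, 6, 7, 12, 9, 10, 11, 3, 13, 14, 1]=(1 15)(3 8 12)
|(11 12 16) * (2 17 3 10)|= |(2 17 3 10)(11 12 16)|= 12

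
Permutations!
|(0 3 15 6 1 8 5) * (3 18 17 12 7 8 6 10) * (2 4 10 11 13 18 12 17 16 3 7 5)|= |(0 12 5)(1 6)(2 4 10 7 8)(3 15 11 13 18 16)|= 30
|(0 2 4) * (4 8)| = 4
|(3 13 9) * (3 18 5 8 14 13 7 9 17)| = 9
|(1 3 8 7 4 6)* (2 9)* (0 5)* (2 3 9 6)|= 8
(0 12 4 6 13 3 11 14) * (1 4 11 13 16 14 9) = [12, 4, 2, 13, 6, 5, 16, 7, 8, 1, 10, 9, 11, 3, 0, 15, 14] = (0 12 11 9 1 4 6 16 14)(3 13)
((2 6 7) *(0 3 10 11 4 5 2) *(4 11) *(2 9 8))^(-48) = (11)(0 10 5 8 6)(2 7 3 4 9)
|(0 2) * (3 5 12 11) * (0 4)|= 12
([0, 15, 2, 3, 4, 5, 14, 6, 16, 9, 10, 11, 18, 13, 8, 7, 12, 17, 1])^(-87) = (1 6 16)(7 8 18)(12 15 14)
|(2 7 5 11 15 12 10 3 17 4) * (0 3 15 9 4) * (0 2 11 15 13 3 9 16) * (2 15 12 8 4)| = |(0 9 2 7 5 12 10 13 3 17 15 8 4 11 16)| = 15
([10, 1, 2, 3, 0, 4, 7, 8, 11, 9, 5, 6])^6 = [5, 1, 2, 3, 10, 0, 8, 11, 6, 9, 4, 7]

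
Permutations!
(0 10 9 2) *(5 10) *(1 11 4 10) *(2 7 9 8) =[5, 11, 0, 3, 10, 1, 6, 9, 2, 7, 8, 4] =(0 5 1 11 4 10 8 2)(7 9)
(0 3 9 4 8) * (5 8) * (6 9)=(0 3 6 9 4 5 8)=[3, 1, 2, 6, 5, 8, 9, 7, 0, 4]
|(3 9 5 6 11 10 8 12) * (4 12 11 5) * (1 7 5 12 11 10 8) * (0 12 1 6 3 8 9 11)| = |(0 12 8 10 6 1 7 5 3 11 9 4)| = 12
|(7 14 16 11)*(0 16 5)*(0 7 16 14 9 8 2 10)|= |(0 14 5 7 9 8 2 10)(11 16)|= 8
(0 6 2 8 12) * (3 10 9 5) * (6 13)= (0 13 6 2 8 12)(3 10 9 5)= [13, 1, 8, 10, 4, 3, 2, 7, 12, 5, 9, 11, 0, 6]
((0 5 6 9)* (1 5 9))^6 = (9) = ((0 9)(1 5 6))^6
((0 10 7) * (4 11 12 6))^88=((0 10 7)(4 11 12 6))^88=(12)(0 10 7)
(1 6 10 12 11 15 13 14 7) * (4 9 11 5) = (1 6 10 12 5 4 9 11 15 13 14 7) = [0, 6, 2, 3, 9, 4, 10, 1, 8, 11, 12, 15, 5, 14, 7, 13]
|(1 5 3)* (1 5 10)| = |(1 10)(3 5)| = 2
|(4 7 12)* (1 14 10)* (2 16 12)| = |(1 14 10)(2 16 12 4 7)| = 15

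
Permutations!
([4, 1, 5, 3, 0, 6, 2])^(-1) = [4, 1, 6, 3, 0, 2, 5]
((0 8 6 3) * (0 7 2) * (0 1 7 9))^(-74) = ((0 8 6 3 9)(1 7 2))^(-74) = (0 8 6 3 9)(1 7 2)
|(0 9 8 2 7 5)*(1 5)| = |(0 9 8 2 7 1 5)| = 7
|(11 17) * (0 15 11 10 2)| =|(0 15 11 17 10 2)| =6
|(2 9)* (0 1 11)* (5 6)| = |(0 1 11)(2 9)(5 6)| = 6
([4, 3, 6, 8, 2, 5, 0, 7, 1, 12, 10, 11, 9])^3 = [6, 1, 4, 3, 0, 5, 2, 7, 8, 12, 10, 11, 9]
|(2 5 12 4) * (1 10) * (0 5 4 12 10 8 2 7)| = |(12)(0 5 10 1 8 2 4 7)| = 8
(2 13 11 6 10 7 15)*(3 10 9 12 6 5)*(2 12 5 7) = [0, 1, 13, 10, 4, 3, 9, 15, 8, 5, 2, 7, 6, 11, 14, 12] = (2 13 11 7 15 12 6 9 5 3 10)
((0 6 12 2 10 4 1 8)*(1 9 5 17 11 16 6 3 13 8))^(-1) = ((0 3 13 8)(2 10 4 9 5 17 11 16 6 12))^(-1) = (0 8 13 3)(2 12 6 16 11 17 5 9 4 10)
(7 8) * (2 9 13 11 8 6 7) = (2 9 13 11 8)(6 7) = [0, 1, 9, 3, 4, 5, 7, 6, 2, 13, 10, 8, 12, 11]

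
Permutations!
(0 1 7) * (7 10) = (0 1 10 7) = [1, 10, 2, 3, 4, 5, 6, 0, 8, 9, 7]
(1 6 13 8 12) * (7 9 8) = (1 6 13 7 9 8 12) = [0, 6, 2, 3, 4, 5, 13, 9, 12, 8, 10, 11, 1, 7]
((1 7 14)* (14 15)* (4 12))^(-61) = ((1 7 15 14)(4 12))^(-61) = (1 14 15 7)(4 12)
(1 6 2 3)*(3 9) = (1 6 2 9 3) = [0, 6, 9, 1, 4, 5, 2, 7, 8, 3]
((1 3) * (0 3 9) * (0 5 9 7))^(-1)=(0 7 1 3)(5 9)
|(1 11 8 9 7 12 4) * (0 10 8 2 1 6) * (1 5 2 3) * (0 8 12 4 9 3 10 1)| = 22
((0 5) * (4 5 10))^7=(0 5 4 10)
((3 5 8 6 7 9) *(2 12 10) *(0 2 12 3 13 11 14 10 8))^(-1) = (0 5 3 2)(6 8 12 10 14 11 13 9 7)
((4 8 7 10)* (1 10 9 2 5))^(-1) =(1 5 2 9 7 8 4 10)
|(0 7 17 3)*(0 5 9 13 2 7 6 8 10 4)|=|(0 6 8 10 4)(2 7 17 3 5 9 13)|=35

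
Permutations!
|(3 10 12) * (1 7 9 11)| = |(1 7 9 11)(3 10 12)| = 12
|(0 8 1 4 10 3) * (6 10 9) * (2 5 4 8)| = |(0 2 5 4 9 6 10 3)(1 8)| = 8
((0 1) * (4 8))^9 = (0 1)(4 8)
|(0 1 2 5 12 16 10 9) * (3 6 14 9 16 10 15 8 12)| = 40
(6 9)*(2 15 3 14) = (2 15 3 14)(6 9) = [0, 1, 15, 14, 4, 5, 9, 7, 8, 6, 10, 11, 12, 13, 2, 3]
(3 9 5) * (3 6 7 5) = (3 9)(5 6 7) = [0, 1, 2, 9, 4, 6, 7, 5, 8, 3]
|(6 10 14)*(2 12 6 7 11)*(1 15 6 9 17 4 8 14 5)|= 45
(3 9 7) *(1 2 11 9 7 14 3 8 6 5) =(1 2 11 9 14 3 7 8 6 5) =[0, 2, 11, 7, 4, 1, 5, 8, 6, 14, 10, 9, 12, 13, 3]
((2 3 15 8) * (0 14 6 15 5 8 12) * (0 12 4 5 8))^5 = (0 5 4 15 6 14)(2 8 3)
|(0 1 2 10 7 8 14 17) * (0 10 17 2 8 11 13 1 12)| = |(0 12)(1 8 14 2 17 10 7 11 13)| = 18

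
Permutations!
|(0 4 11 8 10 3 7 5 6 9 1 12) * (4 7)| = 35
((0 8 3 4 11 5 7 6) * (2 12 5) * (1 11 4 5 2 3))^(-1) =((0 8 1 11 3 5 7 6)(2 12))^(-1) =(0 6 7 5 3 11 1 8)(2 12)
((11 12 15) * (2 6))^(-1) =(2 6)(11 15 12)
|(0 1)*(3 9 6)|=6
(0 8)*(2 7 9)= [8, 1, 7, 3, 4, 5, 6, 9, 0, 2]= (0 8)(2 7 9)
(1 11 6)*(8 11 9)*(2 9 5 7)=(1 5 7 2 9 8 11 6)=[0, 5, 9, 3, 4, 7, 1, 2, 11, 8, 10, 6]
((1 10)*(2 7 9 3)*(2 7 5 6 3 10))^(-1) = (1 10 9 7 3 6 5 2)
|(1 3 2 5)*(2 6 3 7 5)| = 6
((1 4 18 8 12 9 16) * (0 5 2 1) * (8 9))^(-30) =(0 2 4 9)(1 18 16 5)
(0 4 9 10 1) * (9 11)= (0 4 11 9 10 1)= [4, 0, 2, 3, 11, 5, 6, 7, 8, 10, 1, 9]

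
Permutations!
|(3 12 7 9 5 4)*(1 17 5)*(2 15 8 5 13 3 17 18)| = |(1 18 2 15 8 5 4 17 13 3 12 7 9)| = 13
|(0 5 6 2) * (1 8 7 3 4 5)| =9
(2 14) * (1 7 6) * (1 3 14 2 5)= (1 7 6 3 14 5)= [0, 7, 2, 14, 4, 1, 3, 6, 8, 9, 10, 11, 12, 13, 5]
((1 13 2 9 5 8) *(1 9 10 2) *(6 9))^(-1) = (1 13)(2 10)(5 9 6 8)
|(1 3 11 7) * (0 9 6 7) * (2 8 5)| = 21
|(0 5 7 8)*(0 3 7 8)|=5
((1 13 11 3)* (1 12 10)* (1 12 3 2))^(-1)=(1 2 11 13)(10 12)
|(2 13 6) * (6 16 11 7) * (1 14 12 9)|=|(1 14 12 9)(2 13 16 11 7 6)|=12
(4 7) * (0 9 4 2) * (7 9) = (0 7 2)(4 9) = [7, 1, 0, 3, 9, 5, 6, 2, 8, 4]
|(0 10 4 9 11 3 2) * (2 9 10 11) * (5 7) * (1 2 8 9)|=|(0 11 3 1 2)(4 10)(5 7)(8 9)|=10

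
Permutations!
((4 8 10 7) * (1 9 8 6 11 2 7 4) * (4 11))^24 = ((1 9 8 10 11 2 7)(4 6))^24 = (1 10 7 8 2 9 11)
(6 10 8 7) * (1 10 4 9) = (1 10 8 7 6 4 9) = [0, 10, 2, 3, 9, 5, 4, 6, 7, 1, 8]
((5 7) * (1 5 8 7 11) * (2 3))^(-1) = ((1 5 11)(2 3)(7 8))^(-1) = (1 11 5)(2 3)(7 8)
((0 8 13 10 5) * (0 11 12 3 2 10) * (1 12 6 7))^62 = ((0 8 13)(1 12 3 2 10 5 11 6 7))^62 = (0 13 8)(1 7 6 11 5 10 2 3 12)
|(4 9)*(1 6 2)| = 6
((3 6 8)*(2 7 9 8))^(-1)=(2 6 3 8 9 7)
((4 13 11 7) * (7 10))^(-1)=(4 7 10 11 13)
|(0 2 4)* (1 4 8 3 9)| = 7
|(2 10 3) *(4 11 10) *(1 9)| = 10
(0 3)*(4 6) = (0 3)(4 6) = [3, 1, 2, 0, 6, 5, 4]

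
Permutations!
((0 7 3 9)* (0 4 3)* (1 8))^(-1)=((0 7)(1 8)(3 9 4))^(-1)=(0 7)(1 8)(3 4 9)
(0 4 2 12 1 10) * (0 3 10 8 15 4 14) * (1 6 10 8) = (0 14)(2 12 6 10 3 8 15 4) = [14, 1, 12, 8, 2, 5, 10, 7, 15, 9, 3, 11, 6, 13, 0, 4]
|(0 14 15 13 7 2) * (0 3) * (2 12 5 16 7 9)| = |(0 14 15 13 9 2 3)(5 16 7 12)| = 28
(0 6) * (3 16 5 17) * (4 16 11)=(0 6)(3 11 4 16 5 17)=[6, 1, 2, 11, 16, 17, 0, 7, 8, 9, 10, 4, 12, 13, 14, 15, 5, 3]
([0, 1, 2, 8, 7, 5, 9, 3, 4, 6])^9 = (3 8 4 7)(6 9)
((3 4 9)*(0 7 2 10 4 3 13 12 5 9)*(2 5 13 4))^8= (13)(0 9 7 4 5)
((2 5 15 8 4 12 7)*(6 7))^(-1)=((2 5 15 8 4 12 6 7))^(-1)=(2 7 6 12 4 8 15 5)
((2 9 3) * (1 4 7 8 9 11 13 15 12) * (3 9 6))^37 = (1 6 13 4 3 15 7 2 12 8 11) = ((1 4 7 8 6 3 2 11 13 15 12))^37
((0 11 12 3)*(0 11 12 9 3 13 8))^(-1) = (0 8 13 12)(3 9 11)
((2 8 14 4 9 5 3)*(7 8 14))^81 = (2 9)(3 4)(5 14)(7 8)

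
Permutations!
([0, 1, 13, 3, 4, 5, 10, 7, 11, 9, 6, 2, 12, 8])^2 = (2 8)(11 13)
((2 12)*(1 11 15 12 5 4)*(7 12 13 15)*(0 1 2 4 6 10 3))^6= ((0 1 11 7 12 4 2 5 6 10 3)(13 15))^6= (15)(0 2 1 5 11 6 7 10 12 3 4)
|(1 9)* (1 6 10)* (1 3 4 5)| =|(1 9 6 10 3 4 5)| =7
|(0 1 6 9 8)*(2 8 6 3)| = |(0 1 3 2 8)(6 9)| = 10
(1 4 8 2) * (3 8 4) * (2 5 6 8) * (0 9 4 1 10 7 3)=(0 9 4 1)(2 10 7 3)(5 6 8)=[9, 0, 10, 2, 1, 6, 8, 3, 5, 4, 7]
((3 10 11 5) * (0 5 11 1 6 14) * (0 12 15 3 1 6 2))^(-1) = ((0 5 1 2)(3 10 6 14 12 15))^(-1) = (0 2 1 5)(3 15 12 14 6 10)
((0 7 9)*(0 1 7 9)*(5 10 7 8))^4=(0 5 9 10 1 7 8)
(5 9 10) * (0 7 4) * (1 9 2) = (0 7 4)(1 9 10 5 2) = [7, 9, 1, 3, 0, 2, 6, 4, 8, 10, 5]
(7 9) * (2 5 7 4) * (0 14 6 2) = (0 14 6 2 5 7 9 4) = [14, 1, 5, 3, 0, 7, 2, 9, 8, 4, 10, 11, 12, 13, 6]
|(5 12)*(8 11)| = |(5 12)(8 11)| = 2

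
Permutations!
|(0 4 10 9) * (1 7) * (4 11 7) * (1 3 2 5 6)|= 11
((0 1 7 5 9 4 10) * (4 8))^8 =((0 1 7 5 9 8 4 10))^8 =(10)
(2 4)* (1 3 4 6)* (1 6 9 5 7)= (1 3 4 2 9 5 7)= [0, 3, 9, 4, 2, 7, 6, 1, 8, 5]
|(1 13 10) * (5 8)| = |(1 13 10)(5 8)| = 6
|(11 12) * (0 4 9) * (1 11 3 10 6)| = 6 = |(0 4 9)(1 11 12 3 10 6)|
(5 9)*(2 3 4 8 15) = (2 3 4 8 15)(5 9) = [0, 1, 3, 4, 8, 9, 6, 7, 15, 5, 10, 11, 12, 13, 14, 2]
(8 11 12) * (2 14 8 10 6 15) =[0, 1, 14, 3, 4, 5, 15, 7, 11, 9, 6, 12, 10, 13, 8, 2] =(2 14 8 11 12 10 6 15)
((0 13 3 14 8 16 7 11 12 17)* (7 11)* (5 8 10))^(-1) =(0 17 12 11 16 8 5 10 14 3 13)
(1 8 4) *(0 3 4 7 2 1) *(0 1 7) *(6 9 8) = (0 3 4 1 6 9 8)(2 7) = [3, 6, 7, 4, 1, 5, 9, 2, 0, 8]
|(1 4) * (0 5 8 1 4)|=4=|(0 5 8 1)|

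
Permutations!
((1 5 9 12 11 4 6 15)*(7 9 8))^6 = (1 11 8 6 9)(4 7 15 12 5)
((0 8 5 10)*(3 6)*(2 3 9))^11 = (0 10 5 8)(2 9 6 3) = ((0 8 5 10)(2 3 6 9))^11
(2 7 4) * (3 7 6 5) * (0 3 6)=[3, 1, 0, 7, 2, 6, 5, 4]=(0 3 7 4 2)(5 6)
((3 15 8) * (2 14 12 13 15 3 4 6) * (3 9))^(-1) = (2 6 4 8 15 13 12 14)(3 9)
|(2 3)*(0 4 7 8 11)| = |(0 4 7 8 11)(2 3)| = 10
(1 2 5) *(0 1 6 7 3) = (0 1 2 5 6 7 3) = [1, 2, 5, 0, 4, 6, 7, 3]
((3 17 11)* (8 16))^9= ((3 17 11)(8 16))^9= (17)(8 16)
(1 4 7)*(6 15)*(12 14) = [0, 4, 2, 3, 7, 5, 15, 1, 8, 9, 10, 11, 14, 13, 12, 6] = (1 4 7)(6 15)(12 14)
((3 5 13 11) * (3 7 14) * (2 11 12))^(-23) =((2 11 7 14 3 5 13 12))^(-23) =(2 11 7 14 3 5 13 12)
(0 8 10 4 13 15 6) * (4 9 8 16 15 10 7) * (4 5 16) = (0 4 13 10 9 8 7 5 16 15 6) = [4, 1, 2, 3, 13, 16, 0, 5, 7, 8, 9, 11, 12, 10, 14, 6, 15]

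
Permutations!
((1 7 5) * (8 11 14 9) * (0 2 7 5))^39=((0 2 7)(1 5)(8 11 14 9))^39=(1 5)(8 9 14 11)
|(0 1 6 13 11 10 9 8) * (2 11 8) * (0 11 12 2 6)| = 6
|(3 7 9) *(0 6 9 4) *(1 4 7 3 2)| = 6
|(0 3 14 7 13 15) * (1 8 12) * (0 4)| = 21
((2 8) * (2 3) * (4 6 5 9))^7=(2 8 3)(4 9 5 6)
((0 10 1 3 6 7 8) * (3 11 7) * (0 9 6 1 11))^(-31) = (0 9 10 6 11 3 7 1 8) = ((0 10 11 7 8 9 6 3 1))^(-31)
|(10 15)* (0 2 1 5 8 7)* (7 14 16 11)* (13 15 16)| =|(0 2 1 5 8 14 13 15 10 16 11 7)| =12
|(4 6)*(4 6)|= 1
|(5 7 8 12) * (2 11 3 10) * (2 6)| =20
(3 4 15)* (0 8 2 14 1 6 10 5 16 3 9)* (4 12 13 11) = [8, 6, 14, 12, 15, 16, 10, 7, 2, 0, 5, 4, 13, 11, 1, 9, 3] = (0 8 2 14 1 6 10 5 16 3 12 13 11 4 15 9)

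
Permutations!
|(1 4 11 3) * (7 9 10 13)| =|(1 4 11 3)(7 9 10 13)| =4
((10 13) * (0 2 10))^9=((0 2 10 13))^9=(0 2 10 13)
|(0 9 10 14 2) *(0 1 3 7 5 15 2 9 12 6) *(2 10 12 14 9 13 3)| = 22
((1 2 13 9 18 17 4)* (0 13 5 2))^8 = (0 13 9 18 17 4 1)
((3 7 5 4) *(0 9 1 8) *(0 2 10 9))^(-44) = (1 8 2 10 9)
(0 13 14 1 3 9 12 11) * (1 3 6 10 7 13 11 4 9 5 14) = [11, 6, 2, 5, 9, 14, 10, 13, 8, 12, 7, 0, 4, 1, 3] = (0 11)(1 6 10 7 13)(3 5 14)(4 9 12)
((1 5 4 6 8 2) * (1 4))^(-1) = ((1 5)(2 4 6 8))^(-1) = (1 5)(2 8 6 4)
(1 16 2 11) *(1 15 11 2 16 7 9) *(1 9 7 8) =(16)(1 8)(11 15) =[0, 8, 2, 3, 4, 5, 6, 7, 1, 9, 10, 15, 12, 13, 14, 11, 16]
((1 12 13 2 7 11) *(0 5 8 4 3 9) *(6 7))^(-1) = ((0 5 8 4 3 9)(1 12 13 2 6 7 11))^(-1) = (0 9 3 4 8 5)(1 11 7 6 2 13 12)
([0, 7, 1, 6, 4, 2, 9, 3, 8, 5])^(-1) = [0, 2, 5, 7, 4, 9, 3, 1, 8, 6]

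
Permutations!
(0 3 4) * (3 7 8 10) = (0 7 8 10 3 4) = [7, 1, 2, 4, 0, 5, 6, 8, 10, 9, 3]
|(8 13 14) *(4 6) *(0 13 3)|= 10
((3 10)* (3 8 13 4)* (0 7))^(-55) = ((0 7)(3 10 8 13 4))^(-55) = (13)(0 7)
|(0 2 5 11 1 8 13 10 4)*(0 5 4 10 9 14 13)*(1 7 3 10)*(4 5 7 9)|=|(0 2 5 11 9 14 13 4 7 3 10 1 8)|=13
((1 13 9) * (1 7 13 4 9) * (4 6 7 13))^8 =(1 7 9)(4 13 6)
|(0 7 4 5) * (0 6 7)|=4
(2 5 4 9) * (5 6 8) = [0, 1, 6, 3, 9, 4, 8, 7, 5, 2] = (2 6 8 5 4 9)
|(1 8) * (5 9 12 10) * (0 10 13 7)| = 14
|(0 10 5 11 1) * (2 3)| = |(0 10 5 11 1)(2 3)| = 10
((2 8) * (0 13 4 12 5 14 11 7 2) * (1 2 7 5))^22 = ((0 13 4 12 1 2 8)(5 14 11))^22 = (0 13 4 12 1 2 8)(5 14 11)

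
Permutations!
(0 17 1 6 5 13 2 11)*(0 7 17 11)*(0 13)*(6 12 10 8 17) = (0 11 7 6 5)(1 12 10 8 17)(2 13) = [11, 12, 13, 3, 4, 0, 5, 6, 17, 9, 8, 7, 10, 2, 14, 15, 16, 1]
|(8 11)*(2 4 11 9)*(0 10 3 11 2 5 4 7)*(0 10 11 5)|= 12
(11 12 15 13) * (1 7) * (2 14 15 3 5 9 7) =[0, 2, 14, 5, 4, 9, 6, 1, 8, 7, 10, 12, 3, 11, 15, 13] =(1 2 14 15 13 11 12 3 5 9 7)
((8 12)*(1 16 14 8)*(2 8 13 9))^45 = ((1 16 14 13 9 2 8 12))^45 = (1 2 14 12 9 16 8 13)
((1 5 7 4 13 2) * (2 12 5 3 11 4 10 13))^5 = (13)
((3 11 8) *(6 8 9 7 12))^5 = ((3 11 9 7 12 6 8))^5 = (3 6 7 11 8 12 9)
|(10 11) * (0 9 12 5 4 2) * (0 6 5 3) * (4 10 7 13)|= 8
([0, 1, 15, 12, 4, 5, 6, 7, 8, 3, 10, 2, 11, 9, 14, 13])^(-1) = (2 11 12 3 9 13 15)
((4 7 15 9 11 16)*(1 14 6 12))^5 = (1 14 6 12)(4 16 11 9 15 7)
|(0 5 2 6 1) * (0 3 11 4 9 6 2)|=6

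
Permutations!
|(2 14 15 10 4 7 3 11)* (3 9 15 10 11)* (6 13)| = 8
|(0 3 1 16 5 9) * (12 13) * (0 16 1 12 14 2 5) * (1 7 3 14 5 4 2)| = 10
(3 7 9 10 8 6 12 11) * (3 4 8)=(3 7 9 10)(4 8 6 12 11)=[0, 1, 2, 7, 8, 5, 12, 9, 6, 10, 3, 4, 11]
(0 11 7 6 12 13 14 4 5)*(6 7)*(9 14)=[11, 1, 2, 3, 5, 0, 12, 7, 8, 14, 10, 6, 13, 9, 4]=(0 11 6 12 13 9 14 4 5)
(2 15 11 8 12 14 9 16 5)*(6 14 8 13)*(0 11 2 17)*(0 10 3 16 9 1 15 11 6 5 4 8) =(0 6 14 1 15 2 11 13 5 17 10 3 16 4 8 12) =[6, 15, 11, 16, 8, 17, 14, 7, 12, 9, 3, 13, 0, 5, 1, 2, 4, 10]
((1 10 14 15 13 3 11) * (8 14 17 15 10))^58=(1 17 11 10 3 14 13 8 15)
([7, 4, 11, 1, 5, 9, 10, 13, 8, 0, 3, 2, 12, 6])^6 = [1, 13, 2, 7, 6, 10, 9, 4, 8, 3, 0, 11, 12, 5]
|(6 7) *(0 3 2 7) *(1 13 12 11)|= 20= |(0 3 2 7 6)(1 13 12 11)|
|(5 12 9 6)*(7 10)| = 4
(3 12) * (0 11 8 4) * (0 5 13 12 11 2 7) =(0 2 7)(3 11 8 4 5 13 12) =[2, 1, 7, 11, 5, 13, 6, 0, 4, 9, 10, 8, 3, 12]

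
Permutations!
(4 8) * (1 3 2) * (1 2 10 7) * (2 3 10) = [0, 10, 3, 2, 8, 5, 6, 1, 4, 9, 7] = (1 10 7)(2 3)(4 8)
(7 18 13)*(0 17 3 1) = [17, 0, 2, 1, 4, 5, 6, 18, 8, 9, 10, 11, 12, 7, 14, 15, 16, 3, 13] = (0 17 3 1)(7 18 13)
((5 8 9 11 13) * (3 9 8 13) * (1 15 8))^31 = ((1 15 8)(3 9 11)(5 13))^31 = (1 15 8)(3 9 11)(5 13)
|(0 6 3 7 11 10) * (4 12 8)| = 6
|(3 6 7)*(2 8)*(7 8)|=|(2 7 3 6 8)|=5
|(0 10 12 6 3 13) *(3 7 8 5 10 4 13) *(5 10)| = 15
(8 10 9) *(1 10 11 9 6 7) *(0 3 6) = (0 3 6 7 1 10)(8 11 9) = [3, 10, 2, 6, 4, 5, 7, 1, 11, 8, 0, 9]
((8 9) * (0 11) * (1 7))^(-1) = (0 11)(1 7)(8 9)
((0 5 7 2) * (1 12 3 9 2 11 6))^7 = (0 3 6 5 9 1 7 2 12 11)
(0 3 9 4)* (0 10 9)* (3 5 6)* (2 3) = [5, 1, 3, 0, 10, 6, 2, 7, 8, 4, 9] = (0 5 6 2 3)(4 10 9)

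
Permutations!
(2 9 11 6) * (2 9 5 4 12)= (2 5 4 12)(6 9 11)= [0, 1, 5, 3, 12, 4, 9, 7, 8, 11, 10, 6, 2]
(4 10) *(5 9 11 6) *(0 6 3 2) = (0 6 5 9 11 3 2)(4 10) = [6, 1, 0, 2, 10, 9, 5, 7, 8, 11, 4, 3]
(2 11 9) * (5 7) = [0, 1, 11, 3, 4, 7, 6, 5, 8, 2, 10, 9] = (2 11 9)(5 7)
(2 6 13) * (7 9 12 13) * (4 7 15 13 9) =(2 6 15 13)(4 7)(9 12) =[0, 1, 6, 3, 7, 5, 15, 4, 8, 12, 10, 11, 9, 2, 14, 13]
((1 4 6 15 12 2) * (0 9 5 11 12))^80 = (15) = ((0 9 5 11 12 2 1 4 6 15))^80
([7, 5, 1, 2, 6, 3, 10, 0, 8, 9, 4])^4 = (4 6 10)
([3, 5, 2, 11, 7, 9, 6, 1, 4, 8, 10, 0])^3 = [0, 8, 2, 3, 5, 4, 6, 9, 1, 7, 10, 11]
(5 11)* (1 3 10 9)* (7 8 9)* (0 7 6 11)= [7, 3, 2, 10, 4, 0, 11, 8, 9, 1, 6, 5]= (0 7 8 9 1 3 10 6 11 5)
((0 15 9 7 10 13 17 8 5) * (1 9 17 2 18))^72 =(0 17 5 15 8)(1 7 13 18 9 10 2)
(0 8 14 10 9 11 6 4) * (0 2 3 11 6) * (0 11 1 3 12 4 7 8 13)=(0 13)(1 3)(2 12 4)(6 7 8 14 10 9)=[13, 3, 12, 1, 2, 5, 7, 8, 14, 6, 9, 11, 4, 0, 10]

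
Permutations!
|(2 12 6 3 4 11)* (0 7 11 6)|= |(0 7 11 2 12)(3 4 6)|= 15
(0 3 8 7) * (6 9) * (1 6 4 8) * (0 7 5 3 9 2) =(0 9 4 8 5 3 1 6 2) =[9, 6, 0, 1, 8, 3, 2, 7, 5, 4]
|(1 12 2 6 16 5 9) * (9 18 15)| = |(1 12 2 6 16 5 18 15 9)| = 9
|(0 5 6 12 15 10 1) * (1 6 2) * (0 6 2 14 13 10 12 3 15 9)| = 12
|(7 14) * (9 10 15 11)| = |(7 14)(9 10 15 11)| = 4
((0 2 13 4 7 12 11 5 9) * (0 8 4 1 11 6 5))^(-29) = (0 2 13 1 11)(4 8 9 5 6 12 7)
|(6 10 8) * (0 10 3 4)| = |(0 10 8 6 3 4)| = 6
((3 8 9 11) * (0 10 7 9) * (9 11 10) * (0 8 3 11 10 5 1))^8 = ((11)(0 9 5 1)(7 10))^8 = (11)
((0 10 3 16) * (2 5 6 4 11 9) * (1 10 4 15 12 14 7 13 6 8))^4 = ((0 4 11 9 2 5 8 1 10 3 16)(6 15 12 14 7 13))^4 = (0 2 10 4 5 3 11 8 16 9 1)(6 7 12)(13 14 15)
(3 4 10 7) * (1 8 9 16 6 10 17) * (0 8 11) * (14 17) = (0 8 9 16 6 10 7 3 4 14 17 1 11) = [8, 11, 2, 4, 14, 5, 10, 3, 9, 16, 7, 0, 12, 13, 17, 15, 6, 1]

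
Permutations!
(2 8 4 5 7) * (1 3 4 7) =[0, 3, 8, 4, 5, 1, 6, 2, 7] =(1 3 4 5)(2 8 7)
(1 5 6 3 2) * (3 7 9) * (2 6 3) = [0, 5, 1, 6, 4, 3, 7, 9, 8, 2] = (1 5 3 6 7 9 2)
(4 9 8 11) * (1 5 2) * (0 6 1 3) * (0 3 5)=[6, 0, 5, 3, 9, 2, 1, 7, 11, 8, 10, 4]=(0 6 1)(2 5)(4 9 8 11)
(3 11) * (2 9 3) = (2 9 3 11) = [0, 1, 9, 11, 4, 5, 6, 7, 8, 3, 10, 2]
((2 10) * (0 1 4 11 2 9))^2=(0 4 2 9 1 11 10)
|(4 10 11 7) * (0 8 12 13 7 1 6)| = |(0 8 12 13 7 4 10 11 1 6)| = 10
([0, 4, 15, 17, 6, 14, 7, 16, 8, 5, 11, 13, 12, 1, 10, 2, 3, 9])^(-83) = [0, 5, 15, 1, 14, 7, 10, 11, 8, 6, 3, 17, 12, 9, 16, 2, 13, 4]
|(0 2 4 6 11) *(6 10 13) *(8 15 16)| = |(0 2 4 10 13 6 11)(8 15 16)| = 21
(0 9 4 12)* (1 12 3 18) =(0 9 4 3 18 1 12) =[9, 12, 2, 18, 3, 5, 6, 7, 8, 4, 10, 11, 0, 13, 14, 15, 16, 17, 1]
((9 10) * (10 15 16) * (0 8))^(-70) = (9 16)(10 15)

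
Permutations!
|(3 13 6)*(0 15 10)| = 3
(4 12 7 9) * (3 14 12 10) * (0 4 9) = (0 4 10 3 14 12 7) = [4, 1, 2, 14, 10, 5, 6, 0, 8, 9, 3, 11, 7, 13, 12]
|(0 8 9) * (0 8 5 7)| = 6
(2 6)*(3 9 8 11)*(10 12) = [0, 1, 6, 9, 4, 5, 2, 7, 11, 8, 12, 3, 10] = (2 6)(3 9 8 11)(10 12)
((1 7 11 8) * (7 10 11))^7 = (1 8 11 10)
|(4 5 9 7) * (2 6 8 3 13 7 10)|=|(2 6 8 3 13 7 4 5 9 10)|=10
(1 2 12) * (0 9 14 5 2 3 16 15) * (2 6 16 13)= [9, 3, 12, 13, 4, 6, 16, 7, 8, 14, 10, 11, 1, 2, 5, 0, 15]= (0 9 14 5 6 16 15)(1 3 13 2 12)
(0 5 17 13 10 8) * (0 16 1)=[5, 0, 2, 3, 4, 17, 6, 7, 16, 9, 8, 11, 12, 10, 14, 15, 1, 13]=(0 5 17 13 10 8 16 1)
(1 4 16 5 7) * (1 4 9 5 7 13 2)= [0, 9, 1, 3, 16, 13, 6, 4, 8, 5, 10, 11, 12, 2, 14, 15, 7]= (1 9 5 13 2)(4 16 7)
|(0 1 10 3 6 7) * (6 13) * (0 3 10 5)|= 12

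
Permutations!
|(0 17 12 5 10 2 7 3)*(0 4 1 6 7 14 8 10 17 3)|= 12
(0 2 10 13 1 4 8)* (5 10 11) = (0 2 11 5 10 13 1 4 8) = [2, 4, 11, 3, 8, 10, 6, 7, 0, 9, 13, 5, 12, 1]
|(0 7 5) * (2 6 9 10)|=|(0 7 5)(2 6 9 10)|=12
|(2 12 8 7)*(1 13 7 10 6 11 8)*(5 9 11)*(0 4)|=|(0 4)(1 13 7 2 12)(5 9 11 8 10 6)|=30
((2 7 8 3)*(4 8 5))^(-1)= ((2 7 5 4 8 3))^(-1)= (2 3 8 4 5 7)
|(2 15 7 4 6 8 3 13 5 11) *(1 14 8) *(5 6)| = 6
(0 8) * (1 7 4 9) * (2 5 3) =(0 8)(1 7 4 9)(2 5 3) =[8, 7, 5, 2, 9, 3, 6, 4, 0, 1]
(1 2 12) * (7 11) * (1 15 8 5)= [0, 2, 12, 3, 4, 1, 6, 11, 5, 9, 10, 7, 15, 13, 14, 8]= (1 2 12 15 8 5)(7 11)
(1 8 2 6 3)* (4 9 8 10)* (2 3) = (1 10 4 9 8 3)(2 6) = [0, 10, 6, 1, 9, 5, 2, 7, 3, 8, 4]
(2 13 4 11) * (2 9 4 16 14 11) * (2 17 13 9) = (2 9 4 17 13 16 14 11) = [0, 1, 9, 3, 17, 5, 6, 7, 8, 4, 10, 2, 12, 16, 11, 15, 14, 13]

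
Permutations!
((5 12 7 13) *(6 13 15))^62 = (5 7 6)(12 15 13)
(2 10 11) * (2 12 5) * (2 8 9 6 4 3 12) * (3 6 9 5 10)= (2 3 12 10 11)(4 6)(5 8)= [0, 1, 3, 12, 6, 8, 4, 7, 5, 9, 11, 2, 10]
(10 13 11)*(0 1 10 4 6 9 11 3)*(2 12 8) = (0 1 10 13 3)(2 12 8)(4 6 9 11) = [1, 10, 12, 0, 6, 5, 9, 7, 2, 11, 13, 4, 8, 3]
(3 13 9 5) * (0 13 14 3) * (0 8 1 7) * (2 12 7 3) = (0 13 9 5 8 1 3 14 2 12 7) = [13, 3, 12, 14, 4, 8, 6, 0, 1, 5, 10, 11, 7, 9, 2]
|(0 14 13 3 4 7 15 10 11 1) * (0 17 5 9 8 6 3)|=12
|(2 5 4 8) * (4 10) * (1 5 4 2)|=6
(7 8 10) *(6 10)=(6 10 7 8)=[0, 1, 2, 3, 4, 5, 10, 8, 6, 9, 7]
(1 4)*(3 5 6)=[0, 4, 2, 5, 1, 6, 3]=(1 4)(3 5 6)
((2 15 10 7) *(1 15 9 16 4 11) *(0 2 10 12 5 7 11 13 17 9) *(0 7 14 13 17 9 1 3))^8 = ((0 2 7 10 11 3)(1 15 12 5 14 13 9 16 4 17))^8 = (0 7 11)(1 4 9 14 12)(2 10 3)(5 15 17 16 13)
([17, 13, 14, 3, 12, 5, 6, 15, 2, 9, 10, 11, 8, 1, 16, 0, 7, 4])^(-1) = (0 15 7 16 14 2 8 12 4 17)(1 13)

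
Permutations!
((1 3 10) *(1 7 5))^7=(1 10 5 3 7)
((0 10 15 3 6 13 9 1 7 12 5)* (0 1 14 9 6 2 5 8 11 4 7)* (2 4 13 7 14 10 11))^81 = ((0 11 13 6 7 12 8 2 5 1)(3 4 14 9 10 15))^81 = (0 11 13 6 7 12 8 2 5 1)(3 9)(4 10)(14 15)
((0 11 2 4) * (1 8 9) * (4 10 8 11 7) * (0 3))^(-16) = (1 2 8)(9 11 10)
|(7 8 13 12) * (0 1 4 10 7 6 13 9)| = 21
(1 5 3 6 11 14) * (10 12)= (1 5 3 6 11 14)(10 12)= [0, 5, 2, 6, 4, 3, 11, 7, 8, 9, 12, 14, 10, 13, 1]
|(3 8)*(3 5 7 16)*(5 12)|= |(3 8 12 5 7 16)|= 6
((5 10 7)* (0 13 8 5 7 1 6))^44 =(0 8 10 6 13 5 1)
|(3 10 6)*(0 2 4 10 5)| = 7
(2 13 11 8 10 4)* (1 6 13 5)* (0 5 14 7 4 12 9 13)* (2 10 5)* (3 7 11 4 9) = (0 2 14 11 8 5 1 6)(3 7 9 13 4 10 12) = [2, 6, 14, 7, 10, 1, 0, 9, 5, 13, 12, 8, 3, 4, 11]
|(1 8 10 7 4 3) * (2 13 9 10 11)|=10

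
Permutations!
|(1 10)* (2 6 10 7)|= 5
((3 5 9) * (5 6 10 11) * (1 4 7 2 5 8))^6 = (1 3 4 6 7 10 2 11 5 8 9)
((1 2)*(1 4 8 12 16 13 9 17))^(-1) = (1 17 9 13 16 12 8 4 2)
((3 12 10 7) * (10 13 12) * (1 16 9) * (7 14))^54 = ((1 16 9)(3 10 14 7)(12 13))^54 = (16)(3 14)(7 10)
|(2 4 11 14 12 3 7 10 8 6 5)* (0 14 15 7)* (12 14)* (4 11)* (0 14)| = |(0 12 3 14)(2 11 15 7 10 8 6 5)| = 8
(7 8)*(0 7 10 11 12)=(0 7 8 10 11 12)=[7, 1, 2, 3, 4, 5, 6, 8, 10, 9, 11, 12, 0]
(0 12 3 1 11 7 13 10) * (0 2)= [12, 11, 0, 1, 4, 5, 6, 13, 8, 9, 2, 7, 3, 10]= (0 12 3 1 11 7 13 10 2)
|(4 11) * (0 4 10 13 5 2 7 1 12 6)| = |(0 4 11 10 13 5 2 7 1 12 6)| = 11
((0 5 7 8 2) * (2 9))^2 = ((0 5 7 8 9 2))^2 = (0 7 9)(2 5 8)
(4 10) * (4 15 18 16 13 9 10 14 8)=[0, 1, 2, 3, 14, 5, 6, 7, 4, 10, 15, 11, 12, 9, 8, 18, 13, 17, 16]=(4 14 8)(9 10 15 18 16 13)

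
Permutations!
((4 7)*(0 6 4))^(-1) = (0 7 4 6)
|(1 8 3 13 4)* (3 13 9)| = |(1 8 13 4)(3 9)| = 4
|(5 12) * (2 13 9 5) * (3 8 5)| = 7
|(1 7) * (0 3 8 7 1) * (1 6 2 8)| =|(0 3 1 6 2 8 7)| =7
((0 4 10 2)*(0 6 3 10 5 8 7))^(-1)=(0 7 8 5 4)(2 10 3 6)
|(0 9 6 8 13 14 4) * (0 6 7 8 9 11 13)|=9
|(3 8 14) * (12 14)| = 4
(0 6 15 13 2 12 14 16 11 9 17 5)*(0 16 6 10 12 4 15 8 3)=(0 10 12 14 6 8 3)(2 4 15 13)(5 16 11 9 17)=[10, 1, 4, 0, 15, 16, 8, 7, 3, 17, 12, 9, 14, 2, 6, 13, 11, 5]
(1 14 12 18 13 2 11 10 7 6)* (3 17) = (1 14 12 18 13 2 11 10 7 6)(3 17) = [0, 14, 11, 17, 4, 5, 1, 6, 8, 9, 7, 10, 18, 2, 12, 15, 16, 3, 13]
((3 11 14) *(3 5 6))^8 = ((3 11 14 5 6))^8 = (3 5 11 6 14)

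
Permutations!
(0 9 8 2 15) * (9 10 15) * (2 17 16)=[10, 1, 9, 3, 4, 5, 6, 7, 17, 8, 15, 11, 12, 13, 14, 0, 2, 16]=(0 10 15)(2 9 8 17 16)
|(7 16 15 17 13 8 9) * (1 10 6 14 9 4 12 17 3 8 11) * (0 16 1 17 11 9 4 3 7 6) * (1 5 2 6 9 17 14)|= |(0 16 15 7 5 2 6 1 10)(3 8)(4 12 11 14)(13 17)|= 36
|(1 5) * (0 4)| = 2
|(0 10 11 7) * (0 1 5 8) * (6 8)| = 8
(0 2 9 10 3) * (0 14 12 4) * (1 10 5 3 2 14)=[14, 10, 9, 1, 0, 3, 6, 7, 8, 5, 2, 11, 4, 13, 12]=(0 14 12 4)(1 10 2 9 5 3)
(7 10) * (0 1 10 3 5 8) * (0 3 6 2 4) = (0 1 10 7 6 2 4)(3 5 8) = [1, 10, 4, 5, 0, 8, 2, 6, 3, 9, 7]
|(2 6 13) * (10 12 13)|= |(2 6 10 12 13)|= 5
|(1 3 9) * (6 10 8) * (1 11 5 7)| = |(1 3 9 11 5 7)(6 10 8)| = 6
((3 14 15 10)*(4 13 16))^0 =(16)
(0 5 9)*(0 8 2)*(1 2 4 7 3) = (0 5 9 8 4 7 3 1 2) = [5, 2, 0, 1, 7, 9, 6, 3, 4, 8]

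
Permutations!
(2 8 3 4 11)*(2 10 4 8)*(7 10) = (3 8)(4 11 7 10) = [0, 1, 2, 8, 11, 5, 6, 10, 3, 9, 4, 7]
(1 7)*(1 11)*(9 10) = (1 7 11)(9 10) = [0, 7, 2, 3, 4, 5, 6, 11, 8, 10, 9, 1]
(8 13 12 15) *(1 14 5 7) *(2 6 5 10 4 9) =(1 14 10 4 9 2 6 5 7)(8 13 12 15) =[0, 14, 6, 3, 9, 7, 5, 1, 13, 2, 4, 11, 15, 12, 10, 8]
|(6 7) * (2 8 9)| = |(2 8 9)(6 7)| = 6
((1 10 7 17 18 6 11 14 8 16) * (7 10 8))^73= ((1 8 16)(6 11 14 7 17 18))^73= (1 8 16)(6 11 14 7 17 18)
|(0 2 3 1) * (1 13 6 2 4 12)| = |(0 4 12 1)(2 3 13 6)| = 4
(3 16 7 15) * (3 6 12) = [0, 1, 2, 16, 4, 5, 12, 15, 8, 9, 10, 11, 3, 13, 14, 6, 7] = (3 16 7 15 6 12)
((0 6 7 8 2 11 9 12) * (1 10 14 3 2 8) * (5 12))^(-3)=((0 6 7 1 10 14 3 2 11 9 5 12))^(-3)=(0 9 3 1)(2 10 6 5)(7 12 11 14)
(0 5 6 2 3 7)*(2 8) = (0 5 6 8 2 3 7) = [5, 1, 3, 7, 4, 6, 8, 0, 2]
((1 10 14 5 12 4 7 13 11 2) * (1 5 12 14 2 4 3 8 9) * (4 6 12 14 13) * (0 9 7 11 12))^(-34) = (14)(0 3 1 7 2 11 13)(4 5 6 12 9 8 10)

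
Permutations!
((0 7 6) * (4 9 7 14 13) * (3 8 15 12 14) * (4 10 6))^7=(0 10 14 15 3 6 13 12 8)(4 9 7)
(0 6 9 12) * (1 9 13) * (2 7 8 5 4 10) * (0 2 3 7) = [6, 9, 0, 7, 10, 4, 13, 8, 5, 12, 3, 11, 2, 1] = (0 6 13 1 9 12 2)(3 7 8 5 4 10)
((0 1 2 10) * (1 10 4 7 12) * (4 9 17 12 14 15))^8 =((0 10)(1 2 9 17 12)(4 7 14 15))^8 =(1 17 2 12 9)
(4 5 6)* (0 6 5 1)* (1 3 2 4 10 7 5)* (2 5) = (0 6 10 7 2 4 3 5 1) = [6, 0, 4, 5, 3, 1, 10, 2, 8, 9, 7]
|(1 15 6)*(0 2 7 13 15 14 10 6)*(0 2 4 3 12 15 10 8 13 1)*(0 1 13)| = 13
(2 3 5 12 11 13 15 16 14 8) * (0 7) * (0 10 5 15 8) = [7, 1, 3, 15, 4, 12, 6, 10, 2, 9, 5, 13, 11, 8, 0, 16, 14] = (0 7 10 5 12 11 13 8 2 3 15 16 14)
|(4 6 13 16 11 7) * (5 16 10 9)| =9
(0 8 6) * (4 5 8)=[4, 1, 2, 3, 5, 8, 0, 7, 6]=(0 4 5 8 6)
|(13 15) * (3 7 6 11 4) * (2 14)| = 10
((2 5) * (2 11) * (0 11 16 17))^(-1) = ((0 11 2 5 16 17))^(-1) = (0 17 16 5 2 11)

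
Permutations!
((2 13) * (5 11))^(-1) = (2 13)(5 11)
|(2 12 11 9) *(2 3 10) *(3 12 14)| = 12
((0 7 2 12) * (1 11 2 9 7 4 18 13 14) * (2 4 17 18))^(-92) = (0 2 11 14 18)(1 13 17 12 4)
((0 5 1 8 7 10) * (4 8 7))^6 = ((0 5 1 7 10)(4 8))^6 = (0 5 1 7 10)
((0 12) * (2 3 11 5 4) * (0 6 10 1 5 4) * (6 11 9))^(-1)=((0 12 11 4 2 3 9 6 10 1 5))^(-1)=(0 5 1 10 6 9 3 2 4 11 12)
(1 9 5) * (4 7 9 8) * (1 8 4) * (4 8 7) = [0, 8, 2, 3, 4, 7, 6, 9, 1, 5] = (1 8)(5 7 9)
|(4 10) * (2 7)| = |(2 7)(4 10)| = 2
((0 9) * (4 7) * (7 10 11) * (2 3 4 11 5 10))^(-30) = (11) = ((0 9)(2 3 4)(5 10)(7 11))^(-30)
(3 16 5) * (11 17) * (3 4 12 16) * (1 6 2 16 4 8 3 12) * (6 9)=[0, 9, 16, 12, 1, 8, 2, 7, 3, 6, 10, 17, 4, 13, 14, 15, 5, 11]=(1 9 6 2 16 5 8 3 12 4)(11 17)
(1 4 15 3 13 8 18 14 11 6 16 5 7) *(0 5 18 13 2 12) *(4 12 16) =(0 5 7 1 12)(2 16 18 14 11 6 4 15 3)(8 13) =[5, 12, 16, 2, 15, 7, 4, 1, 13, 9, 10, 6, 0, 8, 11, 3, 18, 17, 14]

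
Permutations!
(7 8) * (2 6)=(2 6)(7 8)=[0, 1, 6, 3, 4, 5, 2, 8, 7]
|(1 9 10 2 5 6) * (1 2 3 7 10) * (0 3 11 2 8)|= |(0 3 7 10 11 2 5 6 8)(1 9)|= 18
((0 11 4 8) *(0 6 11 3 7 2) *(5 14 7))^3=(0 14)(2 5)(3 7)(4 11 6 8)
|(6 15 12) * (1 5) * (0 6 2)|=|(0 6 15 12 2)(1 5)|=10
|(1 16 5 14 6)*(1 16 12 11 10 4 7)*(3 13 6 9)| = |(1 12 11 10 4 7)(3 13 6 16 5 14 9)| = 42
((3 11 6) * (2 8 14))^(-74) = ((2 8 14)(3 11 6))^(-74) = (2 8 14)(3 11 6)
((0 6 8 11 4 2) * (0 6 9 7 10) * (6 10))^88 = ((0 9 7 6 8 11 4 2 10))^88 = (0 2 11 6 9 10 4 8 7)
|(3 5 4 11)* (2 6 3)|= 6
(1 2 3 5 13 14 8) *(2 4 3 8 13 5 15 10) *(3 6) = [0, 4, 8, 15, 6, 5, 3, 7, 1, 9, 2, 11, 12, 14, 13, 10] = (1 4 6 3 15 10 2 8)(13 14)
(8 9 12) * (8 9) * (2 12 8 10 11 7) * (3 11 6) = [0, 1, 12, 11, 4, 5, 3, 2, 10, 8, 6, 7, 9] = (2 12 9 8 10 6 3 11 7)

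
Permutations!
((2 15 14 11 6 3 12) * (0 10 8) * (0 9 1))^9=(0 1 9 8 10)(2 14 6 12 15 11 3)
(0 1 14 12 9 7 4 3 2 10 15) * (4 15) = (0 1 14 12 9 7 15)(2 10 4 3) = [1, 14, 10, 2, 3, 5, 6, 15, 8, 7, 4, 11, 9, 13, 12, 0]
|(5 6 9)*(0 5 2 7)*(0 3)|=|(0 5 6 9 2 7 3)|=7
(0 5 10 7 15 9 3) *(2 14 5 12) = (0 12 2 14 5 10 7 15 9 3) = [12, 1, 14, 0, 4, 10, 6, 15, 8, 3, 7, 11, 2, 13, 5, 9]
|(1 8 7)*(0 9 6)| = 3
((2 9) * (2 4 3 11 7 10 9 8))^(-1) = (2 8)(3 4 9 10 7 11)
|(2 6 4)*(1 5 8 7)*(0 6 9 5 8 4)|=12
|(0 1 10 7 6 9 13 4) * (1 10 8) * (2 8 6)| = |(0 10 7 2 8 1 6 9 13 4)| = 10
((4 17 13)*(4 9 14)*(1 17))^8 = ((1 17 13 9 14 4))^8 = (1 13 14)(4 17 9)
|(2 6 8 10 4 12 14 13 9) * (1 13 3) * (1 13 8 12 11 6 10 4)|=|(1 8 4 11 6 12 14 3 13 9 2 10)|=12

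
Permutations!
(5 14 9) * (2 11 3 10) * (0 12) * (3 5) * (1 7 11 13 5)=(0 12)(1 7 11)(2 13 5 14 9 3 10)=[12, 7, 13, 10, 4, 14, 6, 11, 8, 3, 2, 1, 0, 5, 9]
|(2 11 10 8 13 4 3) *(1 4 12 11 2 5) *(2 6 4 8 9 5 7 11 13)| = 22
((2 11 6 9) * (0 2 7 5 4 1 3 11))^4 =((0 2)(1 3 11 6 9 7 5 4))^4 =(1 9)(3 7)(4 6)(5 11)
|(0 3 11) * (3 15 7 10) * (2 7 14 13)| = 9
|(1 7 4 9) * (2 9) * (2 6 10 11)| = |(1 7 4 6 10 11 2 9)| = 8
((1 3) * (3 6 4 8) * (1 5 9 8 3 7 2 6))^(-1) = ((2 6 4 3 5 9 8 7))^(-1) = (2 7 8 9 5 3 4 6)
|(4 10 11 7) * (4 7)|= |(4 10 11)|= 3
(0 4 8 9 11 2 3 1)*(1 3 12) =(0 4 8 9 11 2 12 1) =[4, 0, 12, 3, 8, 5, 6, 7, 9, 11, 10, 2, 1]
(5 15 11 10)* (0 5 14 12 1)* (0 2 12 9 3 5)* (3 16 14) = (1 2 12)(3 5 15 11 10)(9 16 14) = [0, 2, 12, 5, 4, 15, 6, 7, 8, 16, 3, 10, 1, 13, 9, 11, 14]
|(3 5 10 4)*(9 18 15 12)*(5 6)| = |(3 6 5 10 4)(9 18 15 12)| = 20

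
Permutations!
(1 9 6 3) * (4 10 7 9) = (1 4 10 7 9 6 3) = [0, 4, 2, 1, 10, 5, 3, 9, 8, 6, 7]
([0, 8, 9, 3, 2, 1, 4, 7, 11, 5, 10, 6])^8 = [0, 1, 2, 3, 4, 5, 6, 7, 8, 9, 10, 11]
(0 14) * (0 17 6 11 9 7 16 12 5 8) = (0 14 17 6 11 9 7 16 12 5 8) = [14, 1, 2, 3, 4, 8, 11, 16, 0, 7, 10, 9, 5, 13, 17, 15, 12, 6]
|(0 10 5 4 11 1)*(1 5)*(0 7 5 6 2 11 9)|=|(0 10 1 7 5 4 9)(2 11 6)|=21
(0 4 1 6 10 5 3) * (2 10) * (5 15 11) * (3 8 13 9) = (0 4 1 6 2 10 15 11 5 8 13 9 3) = [4, 6, 10, 0, 1, 8, 2, 7, 13, 3, 15, 5, 12, 9, 14, 11]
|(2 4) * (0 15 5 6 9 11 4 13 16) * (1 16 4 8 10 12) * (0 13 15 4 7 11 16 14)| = |(0 4 2 15 5 6 9 16 13 7 11 8 10 12 1 14)| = 16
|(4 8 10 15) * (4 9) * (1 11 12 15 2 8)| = |(1 11 12 15 9 4)(2 8 10)| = 6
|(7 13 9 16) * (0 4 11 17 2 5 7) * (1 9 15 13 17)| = 12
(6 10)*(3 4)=(3 4)(6 10)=[0, 1, 2, 4, 3, 5, 10, 7, 8, 9, 6]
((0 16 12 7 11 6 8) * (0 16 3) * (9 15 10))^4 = (6 7 16)(8 11 12)(9 15 10)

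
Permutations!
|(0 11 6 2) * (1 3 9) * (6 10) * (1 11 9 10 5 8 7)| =|(0 9 11 5 8 7 1 3 10 6 2)| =11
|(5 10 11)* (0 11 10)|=|(0 11 5)|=3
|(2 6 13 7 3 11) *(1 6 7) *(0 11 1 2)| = 6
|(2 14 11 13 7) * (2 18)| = 6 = |(2 14 11 13 7 18)|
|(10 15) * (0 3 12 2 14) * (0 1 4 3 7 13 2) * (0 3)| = 14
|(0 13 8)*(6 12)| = 6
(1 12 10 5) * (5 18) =(1 12 10 18 5) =[0, 12, 2, 3, 4, 1, 6, 7, 8, 9, 18, 11, 10, 13, 14, 15, 16, 17, 5]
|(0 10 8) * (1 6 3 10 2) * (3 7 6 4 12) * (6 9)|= 24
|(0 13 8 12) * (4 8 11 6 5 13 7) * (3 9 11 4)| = 11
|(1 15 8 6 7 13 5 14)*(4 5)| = 9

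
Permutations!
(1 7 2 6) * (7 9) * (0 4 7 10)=(0 4 7 2 6 1 9 10)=[4, 9, 6, 3, 7, 5, 1, 2, 8, 10, 0]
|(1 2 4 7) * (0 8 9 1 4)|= 10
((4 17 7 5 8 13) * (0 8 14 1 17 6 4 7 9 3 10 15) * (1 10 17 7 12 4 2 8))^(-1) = ((0 1 7 5 14 10 15)(2 8 13 12 4 6)(3 17 9))^(-1) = (0 15 10 14 5 7 1)(2 6 4 12 13 8)(3 9 17)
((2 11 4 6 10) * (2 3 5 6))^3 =((2 11 4)(3 5 6 10))^3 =(11)(3 10 6 5)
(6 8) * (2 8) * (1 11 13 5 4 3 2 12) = (1 11 13 5 4 3 2 8 6 12) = [0, 11, 8, 2, 3, 4, 12, 7, 6, 9, 10, 13, 1, 5]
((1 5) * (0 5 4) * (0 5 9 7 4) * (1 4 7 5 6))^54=((0 9 5 4 6 1))^54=(9)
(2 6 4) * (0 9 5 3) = (0 9 5 3)(2 6 4) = [9, 1, 6, 0, 2, 3, 4, 7, 8, 5]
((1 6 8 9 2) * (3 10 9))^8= (1 6 8 3 10 9 2)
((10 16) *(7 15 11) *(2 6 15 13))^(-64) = (16)(2 15 7)(6 11 13)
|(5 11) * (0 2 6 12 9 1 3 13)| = |(0 2 6 12 9 1 3 13)(5 11)| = 8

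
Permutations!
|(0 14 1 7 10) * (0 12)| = |(0 14 1 7 10 12)| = 6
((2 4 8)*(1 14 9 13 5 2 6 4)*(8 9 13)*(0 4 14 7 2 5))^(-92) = (0 13 14 6 8 9 4)(1 7 2)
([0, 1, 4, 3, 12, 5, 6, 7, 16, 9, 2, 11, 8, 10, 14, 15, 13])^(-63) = [0, 1, 2, 3, 4, 5, 6, 7, 8, 9, 10, 11, 12, 13, 14, 15, 16]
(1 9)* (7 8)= (1 9)(7 8)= [0, 9, 2, 3, 4, 5, 6, 8, 7, 1]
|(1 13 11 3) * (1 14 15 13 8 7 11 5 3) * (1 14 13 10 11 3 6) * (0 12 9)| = 84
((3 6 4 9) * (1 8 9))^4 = (1 6 9)(3 8 4)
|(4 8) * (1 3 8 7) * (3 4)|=6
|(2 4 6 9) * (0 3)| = 4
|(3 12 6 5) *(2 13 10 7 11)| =20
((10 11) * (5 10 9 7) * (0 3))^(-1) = ((0 3)(5 10 11 9 7))^(-1) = (0 3)(5 7 9 11 10)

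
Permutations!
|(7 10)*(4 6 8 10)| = |(4 6 8 10 7)| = 5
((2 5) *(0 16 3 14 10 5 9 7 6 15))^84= ((0 16 3 14 10 5 2 9 7 6 15))^84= (0 9 14 15 2 3 6 5 16 7 10)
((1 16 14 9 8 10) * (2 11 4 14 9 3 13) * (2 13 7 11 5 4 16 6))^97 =((1 6 2 5 4 14 3 7 11 16 9 8 10))^97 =(1 3 10 14 8 4 9 5 16 2 11 6 7)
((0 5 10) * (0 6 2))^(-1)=((0 5 10 6 2))^(-1)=(0 2 6 10 5)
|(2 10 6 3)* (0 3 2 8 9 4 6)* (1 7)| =|(0 3 8 9 4 6 2 10)(1 7)| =8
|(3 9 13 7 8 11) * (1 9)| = |(1 9 13 7 8 11 3)| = 7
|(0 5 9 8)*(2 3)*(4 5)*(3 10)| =15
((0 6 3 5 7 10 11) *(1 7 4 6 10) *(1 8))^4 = (0 10 11)(1 7 8)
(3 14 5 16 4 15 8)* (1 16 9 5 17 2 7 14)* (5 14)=(1 16 4 15 8 3)(2 7 5 9 14 17)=[0, 16, 7, 1, 15, 9, 6, 5, 3, 14, 10, 11, 12, 13, 17, 8, 4, 2]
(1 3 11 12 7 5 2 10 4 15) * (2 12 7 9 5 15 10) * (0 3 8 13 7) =(0 3 11)(1 8 13 7 15)(4 10)(5 12 9) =[3, 8, 2, 11, 10, 12, 6, 15, 13, 5, 4, 0, 9, 7, 14, 1]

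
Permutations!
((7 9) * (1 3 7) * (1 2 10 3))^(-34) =(2 10 3 7 9)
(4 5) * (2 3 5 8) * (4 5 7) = (2 3 7 4 8) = [0, 1, 3, 7, 8, 5, 6, 4, 2]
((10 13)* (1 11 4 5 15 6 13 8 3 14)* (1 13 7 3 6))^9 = (1 15 5 4 11)(3 13 8 7 14 10 6)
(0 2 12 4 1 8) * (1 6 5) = (0 2 12 4 6 5 1 8) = [2, 8, 12, 3, 6, 1, 5, 7, 0, 9, 10, 11, 4]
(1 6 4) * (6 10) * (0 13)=[13, 10, 2, 3, 1, 5, 4, 7, 8, 9, 6, 11, 12, 0]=(0 13)(1 10 6 4)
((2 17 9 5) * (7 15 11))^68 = (17)(7 11 15)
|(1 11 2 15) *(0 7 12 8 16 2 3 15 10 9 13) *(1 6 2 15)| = |(0 7 12 8 16 15 6 2 10 9 13)(1 11 3)| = 33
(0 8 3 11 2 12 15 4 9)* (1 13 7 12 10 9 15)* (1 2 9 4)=[8, 13, 10, 11, 15, 5, 6, 12, 3, 0, 4, 9, 2, 7, 14, 1]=(0 8 3 11 9)(1 13 7 12 2 10 4 15)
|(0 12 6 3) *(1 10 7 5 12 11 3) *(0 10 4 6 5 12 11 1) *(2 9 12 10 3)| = 20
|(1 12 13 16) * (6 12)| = 5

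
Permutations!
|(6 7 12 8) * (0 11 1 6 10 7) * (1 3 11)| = |(0 1 6)(3 11)(7 12 8 10)| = 12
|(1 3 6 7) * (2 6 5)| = |(1 3 5 2 6 7)| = 6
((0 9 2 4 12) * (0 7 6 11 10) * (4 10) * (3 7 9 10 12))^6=((0 10)(2 12 9)(3 7 6 11 4))^6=(12)(3 7 6 11 4)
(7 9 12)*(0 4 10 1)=[4, 0, 2, 3, 10, 5, 6, 9, 8, 12, 1, 11, 7]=(0 4 10 1)(7 9 12)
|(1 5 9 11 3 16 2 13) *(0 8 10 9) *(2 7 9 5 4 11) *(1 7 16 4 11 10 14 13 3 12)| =|(16)(0 8 14 13 7 9 2 3 4 10 5)(1 11 12)| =33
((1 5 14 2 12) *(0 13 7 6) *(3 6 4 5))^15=((0 13 7 4 5 14 2 12 1 3 6))^15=(0 5 1 13 14 3 7 2 6 4 12)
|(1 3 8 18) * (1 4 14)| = 6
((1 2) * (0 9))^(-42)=((0 9)(1 2))^(-42)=(9)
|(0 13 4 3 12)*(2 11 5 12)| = 8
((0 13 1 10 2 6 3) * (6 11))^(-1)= ((0 13 1 10 2 11 6 3))^(-1)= (0 3 6 11 2 10 1 13)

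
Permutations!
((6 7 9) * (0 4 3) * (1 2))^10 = (0 4 3)(6 7 9)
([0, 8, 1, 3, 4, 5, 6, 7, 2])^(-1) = [0, 2, 8, 3, 4, 5, 6, 7, 1]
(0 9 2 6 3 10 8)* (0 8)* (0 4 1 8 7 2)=(0 9)(1 8 7 2 6 3 10 4)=[9, 8, 6, 10, 1, 5, 3, 2, 7, 0, 4]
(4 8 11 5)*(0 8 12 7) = (0 8 11 5 4 12 7) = [8, 1, 2, 3, 12, 4, 6, 0, 11, 9, 10, 5, 7]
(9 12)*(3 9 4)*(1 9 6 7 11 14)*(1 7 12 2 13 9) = [0, 1, 13, 6, 3, 5, 12, 11, 8, 2, 10, 14, 4, 9, 7] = (2 13 9)(3 6 12 4)(7 11 14)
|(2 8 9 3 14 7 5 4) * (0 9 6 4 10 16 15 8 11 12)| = 15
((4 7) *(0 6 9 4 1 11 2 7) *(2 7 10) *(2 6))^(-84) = (11)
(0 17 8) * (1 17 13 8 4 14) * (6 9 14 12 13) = [6, 17, 2, 3, 12, 5, 9, 7, 0, 14, 10, 11, 13, 8, 1, 15, 16, 4] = (0 6 9 14 1 17 4 12 13 8)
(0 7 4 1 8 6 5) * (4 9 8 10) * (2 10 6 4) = [7, 6, 10, 3, 1, 0, 5, 9, 4, 8, 2] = (0 7 9 8 4 1 6 5)(2 10)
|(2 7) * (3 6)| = 2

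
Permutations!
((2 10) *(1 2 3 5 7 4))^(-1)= ((1 2 10 3 5 7 4))^(-1)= (1 4 7 5 3 10 2)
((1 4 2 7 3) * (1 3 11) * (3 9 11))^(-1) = ((1 4 2 7 3 9 11))^(-1) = (1 11 9 3 7 2 4)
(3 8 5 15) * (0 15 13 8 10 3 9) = (0 15 9)(3 10)(5 13 8) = [15, 1, 2, 10, 4, 13, 6, 7, 5, 0, 3, 11, 12, 8, 14, 9]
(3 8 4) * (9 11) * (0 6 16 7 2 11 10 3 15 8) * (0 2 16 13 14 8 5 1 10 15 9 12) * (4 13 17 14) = (0 6 17 14 8 13 4 9 15 5 1 10 3 2 11 12)(7 16) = [6, 10, 11, 2, 9, 1, 17, 16, 13, 15, 3, 12, 0, 4, 8, 5, 7, 14]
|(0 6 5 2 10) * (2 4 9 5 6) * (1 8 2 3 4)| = 9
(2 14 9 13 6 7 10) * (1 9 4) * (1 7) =(1 9 13 6)(2 14 4 7 10) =[0, 9, 14, 3, 7, 5, 1, 10, 8, 13, 2, 11, 12, 6, 4]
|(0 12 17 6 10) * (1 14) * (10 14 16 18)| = |(0 12 17 6 14 1 16 18 10)| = 9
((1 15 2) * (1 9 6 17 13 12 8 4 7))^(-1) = (1 7 4 8 12 13 17 6 9 2 15)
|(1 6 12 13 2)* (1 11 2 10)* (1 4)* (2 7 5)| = 12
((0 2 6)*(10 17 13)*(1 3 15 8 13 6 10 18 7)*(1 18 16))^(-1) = ((0 2 10 17 6)(1 3 15 8 13 16)(7 18))^(-1) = (0 6 17 10 2)(1 16 13 8 15 3)(7 18)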